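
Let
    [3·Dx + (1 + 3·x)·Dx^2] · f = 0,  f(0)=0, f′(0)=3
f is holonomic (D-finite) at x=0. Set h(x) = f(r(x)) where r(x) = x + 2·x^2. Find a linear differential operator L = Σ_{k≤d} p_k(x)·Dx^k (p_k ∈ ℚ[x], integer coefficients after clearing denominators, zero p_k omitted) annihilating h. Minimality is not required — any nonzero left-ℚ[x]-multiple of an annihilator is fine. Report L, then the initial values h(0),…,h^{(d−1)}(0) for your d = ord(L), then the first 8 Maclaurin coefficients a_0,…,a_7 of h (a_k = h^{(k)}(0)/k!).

L = (-1 + 12·x + 24·x^2)·Dx + (1 + 7·x + 18·x^2 + 24·x^3)·Dx^2  (order 2).
h: a_k = 0, 3, 3/2, -9, 63/4, -27/5, -99/2, 1053/7, …
ICs: h(0) = 0, h′(0) = 3.

f: a_k = 0, 3, -9/2, 9, -81/4, 243/5, -243/2, 2187/7, …
Substitute x→r, Dx→(1/r')Dx; clear ⇒ L₀.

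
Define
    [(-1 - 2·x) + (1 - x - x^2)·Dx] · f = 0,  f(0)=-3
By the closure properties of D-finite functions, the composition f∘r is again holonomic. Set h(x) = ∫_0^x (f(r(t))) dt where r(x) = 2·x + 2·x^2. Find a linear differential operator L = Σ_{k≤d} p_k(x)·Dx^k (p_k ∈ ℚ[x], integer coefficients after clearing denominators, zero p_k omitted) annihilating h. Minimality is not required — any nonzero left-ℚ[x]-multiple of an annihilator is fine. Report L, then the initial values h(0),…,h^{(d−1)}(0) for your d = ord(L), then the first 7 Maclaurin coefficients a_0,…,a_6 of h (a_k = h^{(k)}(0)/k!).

f: a_k = -3, -3, -6, -9, -15, -24, -39, …
Substitute x→r, Dx→(1/r')Dx; clear ⇒ L₀.
h=∫h₀ ⇒ L = L₀·Dx.
L = (2 + 12·x + 24·x^2 + 16·x^3)·Dx + (-1 + 2·x + 6·x^2 + 8·x^3 + 4·x^4)·Dx^2  (order 2).
h: a_k = 0, -3, -3, -10, -30, -96, -324, …
ICs: h(0) = 0, h′(0) = -3.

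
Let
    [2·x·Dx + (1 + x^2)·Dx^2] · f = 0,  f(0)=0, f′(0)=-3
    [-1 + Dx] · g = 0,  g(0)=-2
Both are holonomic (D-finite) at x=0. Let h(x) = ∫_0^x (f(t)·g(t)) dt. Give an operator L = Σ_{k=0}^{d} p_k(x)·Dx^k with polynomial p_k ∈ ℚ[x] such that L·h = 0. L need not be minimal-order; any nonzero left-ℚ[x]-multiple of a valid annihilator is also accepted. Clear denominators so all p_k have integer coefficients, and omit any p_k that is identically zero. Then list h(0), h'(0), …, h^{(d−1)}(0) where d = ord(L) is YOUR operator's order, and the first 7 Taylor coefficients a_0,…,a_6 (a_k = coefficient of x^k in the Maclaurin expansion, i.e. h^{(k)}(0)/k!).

L = (1 - 2·x + x^2)·Dx + (-2 + 2·x - 2·x^2)·Dx^2 + (1 + x^2)·Dx^3  (order 3).
h: a_k = 0, 0, 3, 2, 1/4, -1/5, 3/40, …
ICs: h(0) = 0, h′(0) = 0, h′′(0) = 6.

f: a_k = 0, -3, 0, 1, 0, -3/5, 0, …
g: a_k = -2, -2, -1, -1/3, -1/12, -1/60, -1/360, …
Sym-product of L_f,L_g gives L₀ (≤ ord 2).
h=∫₀ˣh₀: take L = L₀·Dx.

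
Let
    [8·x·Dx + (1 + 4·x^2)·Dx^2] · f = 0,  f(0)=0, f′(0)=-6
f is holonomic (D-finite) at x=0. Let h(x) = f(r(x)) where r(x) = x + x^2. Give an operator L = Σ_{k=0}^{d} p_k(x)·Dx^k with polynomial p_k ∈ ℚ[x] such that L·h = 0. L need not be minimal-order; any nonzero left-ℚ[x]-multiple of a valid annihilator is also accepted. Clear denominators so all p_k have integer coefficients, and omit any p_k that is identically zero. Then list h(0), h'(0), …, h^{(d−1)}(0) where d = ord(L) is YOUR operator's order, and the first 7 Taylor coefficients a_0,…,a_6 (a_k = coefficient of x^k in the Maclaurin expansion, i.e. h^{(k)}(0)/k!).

L = (-2 + 8·x + 32·x^2 + 48·x^3 + 24·x^4)·Dx + (1 + 2·x + 4·x^2 + 16·x^3 + 20·x^4 + 8·x^5)·Dx^2  (order 2).
h: a_k = 0, -6, -6, 8, 24, 24/5, -88, …
ICs: h(0) = 0, h′(0) = -6.

f: a_k = 0, -6, 0, 8, 0, -96/5, 0, …
Change of var in L_f (x↦r) gives L₀.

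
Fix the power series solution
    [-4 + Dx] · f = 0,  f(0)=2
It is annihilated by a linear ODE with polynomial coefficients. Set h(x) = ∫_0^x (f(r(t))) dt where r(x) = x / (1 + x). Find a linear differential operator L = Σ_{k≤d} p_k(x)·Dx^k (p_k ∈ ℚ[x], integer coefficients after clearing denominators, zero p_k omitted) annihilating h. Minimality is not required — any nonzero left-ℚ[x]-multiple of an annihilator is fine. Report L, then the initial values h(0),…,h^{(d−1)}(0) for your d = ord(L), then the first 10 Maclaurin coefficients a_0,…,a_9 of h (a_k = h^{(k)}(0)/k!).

f: a_k = 2, 8, 16, 64/3, 64/3, 256/15, 512/45, 2048/315, 1024/315, 4096/2835, …
f∘r: x↦r, Dx↦Dx/r' in L_f ⇒ L₀.
h=∫h₀ ⇒ L = L₀·Dx.
L = -4·Dx + (1 + 2·x + x^2)·Dx^2  (order 2).
h: a_k = 0, 2, 4, 8/3, -2/3, -8/15, 28/45, -88/315, -17/315, 632/2835, …
ICs: h(0) = 0, h′(0) = 2.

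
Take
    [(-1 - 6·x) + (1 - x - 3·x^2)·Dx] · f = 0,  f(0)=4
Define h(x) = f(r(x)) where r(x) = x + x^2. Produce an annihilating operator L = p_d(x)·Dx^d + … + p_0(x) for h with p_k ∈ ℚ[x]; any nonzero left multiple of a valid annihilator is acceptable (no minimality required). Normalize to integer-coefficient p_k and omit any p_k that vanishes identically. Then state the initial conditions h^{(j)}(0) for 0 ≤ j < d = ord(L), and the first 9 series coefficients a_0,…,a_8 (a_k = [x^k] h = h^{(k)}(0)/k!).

L = (1 + 8·x + 18·x^2 + 12·x^3) + (-1 + x + 4·x^2 + 6·x^3 + 3·x^4)·Dx  (order 1).
h: a_k = 4, 4, 20, 60, 176, 548, 1672, 5100, 15604, …
ICs: h(0) = 4.

f: a_k = 4, 4, 16, 28, 76, 160, 388, 868, 2032, …
L₀ from L_f via x↦r, Dx↦r'^{-1}Dx.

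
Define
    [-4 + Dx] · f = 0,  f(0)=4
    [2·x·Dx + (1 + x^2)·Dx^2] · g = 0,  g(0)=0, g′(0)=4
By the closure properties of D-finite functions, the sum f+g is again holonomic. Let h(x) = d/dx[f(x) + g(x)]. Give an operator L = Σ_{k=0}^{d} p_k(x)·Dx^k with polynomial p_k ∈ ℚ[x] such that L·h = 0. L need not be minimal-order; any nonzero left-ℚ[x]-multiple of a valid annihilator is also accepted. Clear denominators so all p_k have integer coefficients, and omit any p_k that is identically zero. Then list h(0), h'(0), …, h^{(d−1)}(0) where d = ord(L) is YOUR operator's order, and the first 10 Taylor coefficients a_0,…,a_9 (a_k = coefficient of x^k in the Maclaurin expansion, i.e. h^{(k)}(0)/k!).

f: a_k = 4, 16, 32, 128/3, 128/3, 512/15, 1024/45, 4096/315, 2048/315, 8192/2835, …
g: a_k = 0, 4, 0, -4/3, 0, 4/5, 0, -4/7, 0, 4/9, …
L₀ := lclm(L_f,L_g); ord L₀ ≤ 1+2.
h=h₀': d/dx-closure on L₀ ⇒ L.
L = (4 - 16·x - 12·x^2 - 16·x^3) + (-9 - 13·x^2 - 8·x^4)·Dx + (2 + x + 4·x^2 + x^3 + 2·x^4)·Dx^2  (order 2).
h: a_k = 20, 64, 124, 512/3, 524/3, 2048/15, 3916/45, 16384/315, 9452/315, 32768/2835, …
ICs: h(0) = 20, h′(0) = 64.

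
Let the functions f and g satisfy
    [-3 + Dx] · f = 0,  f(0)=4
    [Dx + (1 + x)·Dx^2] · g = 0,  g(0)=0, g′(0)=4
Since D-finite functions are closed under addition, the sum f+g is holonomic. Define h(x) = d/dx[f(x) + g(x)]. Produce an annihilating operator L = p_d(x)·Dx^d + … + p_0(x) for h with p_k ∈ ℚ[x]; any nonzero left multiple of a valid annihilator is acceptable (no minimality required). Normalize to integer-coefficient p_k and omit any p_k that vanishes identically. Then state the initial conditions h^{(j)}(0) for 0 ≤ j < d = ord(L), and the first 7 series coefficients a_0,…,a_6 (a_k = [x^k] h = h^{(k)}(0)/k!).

L = (-15 - 9·x) + (-7 - 18·x - 9·x^2)·Dx + (4 + 7·x + 3·x^2)·Dx^2  (order 2).
h: a_k = 16, 32, 58, 50, 89/2, 203/10, 323/20, …
ICs: h(0) = 16, h′(0) = 32.

f: a_k = 4, 12, 18, 18, 27/2, 81/10, 81/20, …
g: a_k = 0, 4, -2, 4/3, -1, 4/5, -2/3, …
Weyl lclm of L_f,L_g ⇒ L₀ (ord ≤ 3).
h=h₀': d/dx-closure on L₀ ⇒ L.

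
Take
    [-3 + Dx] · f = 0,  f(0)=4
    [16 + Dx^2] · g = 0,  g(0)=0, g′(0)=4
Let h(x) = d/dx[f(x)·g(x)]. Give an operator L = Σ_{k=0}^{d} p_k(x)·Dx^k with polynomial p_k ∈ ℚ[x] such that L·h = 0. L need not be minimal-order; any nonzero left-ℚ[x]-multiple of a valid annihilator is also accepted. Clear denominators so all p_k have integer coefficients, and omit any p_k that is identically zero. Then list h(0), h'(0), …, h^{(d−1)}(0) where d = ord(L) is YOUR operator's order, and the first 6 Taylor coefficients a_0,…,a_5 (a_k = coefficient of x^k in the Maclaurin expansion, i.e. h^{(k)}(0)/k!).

L = 25 - 6·Dx + Dx^2  (order 2).
h: a_k = 16, 96, 88, -224, -1558/3, -1716/5, …
ICs: h(0) = 16, h′(0) = 96.

f: a_k = 4, 12, 18, 18, 27/2, 81/10, …
g: a_k = 0, 4, 0, -32/3, 0, 128/15, …
f·g: L₀ = L_f ⊗_s L_g, ord ≤ 1·2.
h₀' ⇒ L via d/dx closure of L₀.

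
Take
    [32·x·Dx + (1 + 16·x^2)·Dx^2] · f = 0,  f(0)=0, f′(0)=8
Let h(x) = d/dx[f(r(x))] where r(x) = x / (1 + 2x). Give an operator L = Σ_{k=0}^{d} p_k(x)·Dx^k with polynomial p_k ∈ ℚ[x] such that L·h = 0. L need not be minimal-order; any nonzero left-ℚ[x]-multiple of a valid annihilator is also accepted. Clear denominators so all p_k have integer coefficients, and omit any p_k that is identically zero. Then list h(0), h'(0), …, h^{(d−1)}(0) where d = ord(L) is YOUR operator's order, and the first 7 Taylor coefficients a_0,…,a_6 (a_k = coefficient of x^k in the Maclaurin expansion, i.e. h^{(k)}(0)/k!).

L = (4 + 40·x) + (1 + 4·x + 20·x^2)·Dx  (order 1).
h: a_k = 8, -32, -32, 768, -2432, -5632, 71168, …
ICs: h(0) = 8.

f: a_k = 0, 8, 0, -128/3, 0, 2048/5, 0, …
L₀ from L_f via x↦r, Dx↦r'^{-1}Dx.
h=h₀': d/dx-closure on L₀ ⇒ L.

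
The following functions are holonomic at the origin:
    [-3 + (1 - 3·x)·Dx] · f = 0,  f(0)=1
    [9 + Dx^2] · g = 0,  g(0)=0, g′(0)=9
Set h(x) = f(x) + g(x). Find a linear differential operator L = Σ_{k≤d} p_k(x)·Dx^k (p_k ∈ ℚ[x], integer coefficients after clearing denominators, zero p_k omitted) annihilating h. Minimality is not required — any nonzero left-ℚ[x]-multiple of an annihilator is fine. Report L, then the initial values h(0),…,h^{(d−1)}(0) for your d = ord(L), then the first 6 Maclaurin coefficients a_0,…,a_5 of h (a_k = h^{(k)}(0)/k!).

L = (63 - 54·x + 81·x^2) + (-9 + 45·x - 81·x^2 + 81·x^3)·Dx + (7 - 6·x + 9·x^2)·Dx^2 + (-1 + 5·x - 9·x^2 + 9·x^3)·Dx^3  (order 3).
h: a_k = 1, 12, 9, 27/2, 81, 9963/40, …
ICs: h(0) = 1, h′(0) = 12, h′′(0) = 18.

f: a_k = 1, 3, 9, 27, 81, 243, …
g: a_k = 0, 9, 0, -27/2, 0, 243/40, …
L₀ := lclm(L_f,L_g); ord L₀ ≤ 1+2.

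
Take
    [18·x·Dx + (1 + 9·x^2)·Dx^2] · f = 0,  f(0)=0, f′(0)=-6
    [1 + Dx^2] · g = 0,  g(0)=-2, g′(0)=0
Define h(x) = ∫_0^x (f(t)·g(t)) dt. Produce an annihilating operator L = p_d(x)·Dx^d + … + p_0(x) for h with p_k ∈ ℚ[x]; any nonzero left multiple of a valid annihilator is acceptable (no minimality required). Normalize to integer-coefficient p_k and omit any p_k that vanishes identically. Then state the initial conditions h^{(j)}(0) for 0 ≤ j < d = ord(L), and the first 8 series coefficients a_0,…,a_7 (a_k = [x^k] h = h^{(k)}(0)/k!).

L = (370 + 9594·x^2 + 4131·x^4 + 2916·x^6 + 6561·x^8)·Dx + (684·x + 6804·x^3 + 8748·x^5 + 26244·x^7)·Dx^2 + (380 + 9792·x^2 + 5346·x^4 + 5832·x^6 + 13122·x^8)·Dx^3 + (684·x + 6804·x^3 + 8748·x^5 + 26244·x^7)·Dx^4 + (10 + 198·x^2 + 1215·x^4 + 2916·x^6 + 6561·x^8)·Dx^5  (order 5).
h: a_k = 0, 0, 6, 0, -21/2, 0, 2129/60, 0, …
ICs: h(0) = 0, h′(0) = 0, h′′(0) = 12, h′′′(0) = 0, h′′′′(0) = -252.

f: a_k = 0, -6, 0, 18, 0, -486/5, 0, 4374/7, …
g: a_k = -2, 0, 1, 0, -1/12, 0, 1/360, 0, …
L₀ := L_f ⊗_s L_g (sym. prod.), ord ≤ 4.
h=∫₀ˣh₀: take L = L₀·Dx.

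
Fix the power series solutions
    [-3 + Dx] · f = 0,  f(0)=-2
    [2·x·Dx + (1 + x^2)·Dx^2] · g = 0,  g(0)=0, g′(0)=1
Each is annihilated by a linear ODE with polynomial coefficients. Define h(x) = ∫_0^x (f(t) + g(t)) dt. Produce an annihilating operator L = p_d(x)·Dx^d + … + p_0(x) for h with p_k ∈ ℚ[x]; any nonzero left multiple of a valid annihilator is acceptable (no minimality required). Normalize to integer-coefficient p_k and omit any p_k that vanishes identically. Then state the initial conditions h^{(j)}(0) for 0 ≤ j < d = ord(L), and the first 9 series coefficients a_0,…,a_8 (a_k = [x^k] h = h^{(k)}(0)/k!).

L = (6 - 18·x - 18·x^2 - 18·x^3)·Dx^2 + (-11 - 12·x^2 - 9·x^4)·Dx^3 + (3 + 2·x + 6·x^2 + 2·x^3 + 3·x^4)·Dx^4  (order 4).
h: a_k = 0, -2, -5/2, -3, -7/3, -27/20, -77/120, -81/280, -283/2240, …
ICs: h(0) = 0, h′(0) = -2, h′′(0) = -5, h′′′(0) = -18.

f: a_k = -2, -6, -9, -9, -27/4, -81/20, -81/40, -243/280, -729/2240, …
g: a_k = 0, 1, 0, -1/3, 0, 1/5, 0, -1/7, 0, …
L₀ := lclm(L_f,L_g); ord L₀ ≤ 1+2.
h=∫₀ˣh₀: take L = L₀·Dx.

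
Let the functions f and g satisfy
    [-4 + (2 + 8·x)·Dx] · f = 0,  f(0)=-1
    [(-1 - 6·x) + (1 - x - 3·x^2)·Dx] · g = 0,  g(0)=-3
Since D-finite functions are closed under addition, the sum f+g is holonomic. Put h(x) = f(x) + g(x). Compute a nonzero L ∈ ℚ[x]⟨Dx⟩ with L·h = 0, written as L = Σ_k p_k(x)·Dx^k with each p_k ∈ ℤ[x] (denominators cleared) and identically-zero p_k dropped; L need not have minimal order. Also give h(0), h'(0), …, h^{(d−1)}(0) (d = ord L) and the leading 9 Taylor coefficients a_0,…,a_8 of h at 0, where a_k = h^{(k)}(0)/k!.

L = (20 + 120·x + 216·x^2 + 360·x^3) + (-12 - 74·x - 306·x^2 - 744·x^3 - 900·x^4)·Dx + (-1 + 9·x + 73·x^2 + 18·x^3 - 354·x^4 - 360·x^5)·Dx^2  (order 2).
h: a_k = -4, -5, -10, -25, -47, -148, -207, -915, -666, …
ICs: h(0) = -4, h′(0) = -5.

f: a_k = -1, -2, 2, -4, 10, -28, 84, -264, 858, …
g: a_k = -3, -3, -12, -21, -57, -120, -291, -651, -1524, …
f+g: L₀ = lclm(L_f,L_g), ord ≤ 1+1.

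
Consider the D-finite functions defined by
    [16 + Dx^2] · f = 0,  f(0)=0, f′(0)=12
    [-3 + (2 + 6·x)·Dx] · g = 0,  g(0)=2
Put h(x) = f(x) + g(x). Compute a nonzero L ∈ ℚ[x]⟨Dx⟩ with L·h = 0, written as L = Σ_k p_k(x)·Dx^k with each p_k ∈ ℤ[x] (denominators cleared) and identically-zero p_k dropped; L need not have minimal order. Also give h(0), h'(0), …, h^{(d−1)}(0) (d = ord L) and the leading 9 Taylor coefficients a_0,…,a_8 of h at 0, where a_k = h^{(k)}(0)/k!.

f: a_k = 0, 12, 0, -32, 0, 128/5, 0, -1024/105, 0, …
g: a_k = 2, 3, -9/4, 27/8, -405/64, 1701/128, -15309/512, 72171/1024, -2814669/16384, …
Weyl lclm of L_f,L_g ⇒ L₀ (ord ≤ 3).
L = (-4368 - 18432·x - 27648·x^2) + (1760 + 17568·x + 55296·x^2 + 55296·x^3)·Dx + (-273 - 1152·x - 1728·x^2)·Dx^2 + (110 + 1098·x + 3456·x^2 + 3456·x^3)·Dx^3  (order 3).
h: a_k = 2, 15, -9/4, -229/8, -405/64, 24889/640, -15309/512, 6529379/107520, -2814669/16384, …
ICs: h(0) = 2, h′(0) = 15, h′′(0) = -9/2.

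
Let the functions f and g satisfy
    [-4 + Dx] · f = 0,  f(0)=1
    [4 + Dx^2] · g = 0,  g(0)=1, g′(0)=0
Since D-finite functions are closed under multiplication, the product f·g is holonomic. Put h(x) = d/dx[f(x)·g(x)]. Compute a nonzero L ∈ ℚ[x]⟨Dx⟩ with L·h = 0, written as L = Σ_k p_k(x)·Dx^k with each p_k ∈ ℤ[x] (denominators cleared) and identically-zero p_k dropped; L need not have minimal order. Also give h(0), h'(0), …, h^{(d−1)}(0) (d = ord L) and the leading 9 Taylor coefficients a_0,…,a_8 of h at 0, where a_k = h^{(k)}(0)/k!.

L = 20 - 8·Dx + Dx^2  (order 2).
h: a_k = 4, 12, 8, -56/3, -152/3, -312/5, -2224/45, -8432/315, -2872/315, …
ICs: h(0) = 4, h′(0) = 12.

f: a_k = 1, 4, 8, 32/3, 32/3, 128/15, 256/45, 1024/315, 512/315, …
g: a_k = 1, 0, -2, 0, 2/3, 0, -4/45, 0, 2/315, …
Sym-product of L_f,L_g gives L₀ (≤ ord 2).
Derive L from L₀ (diff closure).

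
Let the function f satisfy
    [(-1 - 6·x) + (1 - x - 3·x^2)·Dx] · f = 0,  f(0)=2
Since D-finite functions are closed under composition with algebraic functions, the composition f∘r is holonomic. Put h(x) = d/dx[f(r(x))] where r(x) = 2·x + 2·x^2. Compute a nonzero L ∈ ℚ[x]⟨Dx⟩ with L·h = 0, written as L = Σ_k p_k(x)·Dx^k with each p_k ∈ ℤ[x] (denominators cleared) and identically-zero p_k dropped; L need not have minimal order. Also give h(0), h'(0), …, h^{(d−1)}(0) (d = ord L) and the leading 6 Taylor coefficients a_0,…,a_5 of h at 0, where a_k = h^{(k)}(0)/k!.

L = (18 + 156·x + 804·x^2 + 2736·x^3 + 4968·x^4 + 4320·x^5 + 1440·x^6) + (-1 - 12·x + 6·x^2 + 268·x^3 + 900·x^4 + 1368·x^5 + 1008·x^6 + 288·x^7)·Dx  (order 1).
h: a_k = 4, 72, 528, 3904, 26640, 173856, …
ICs: h(0) = 4.

f: a_k = 2, 2, 8, 14, 38, 80, …
h₀=f(r): pull back L_f along r ⇒ L₀.
Derive L from L₀ (diff closure).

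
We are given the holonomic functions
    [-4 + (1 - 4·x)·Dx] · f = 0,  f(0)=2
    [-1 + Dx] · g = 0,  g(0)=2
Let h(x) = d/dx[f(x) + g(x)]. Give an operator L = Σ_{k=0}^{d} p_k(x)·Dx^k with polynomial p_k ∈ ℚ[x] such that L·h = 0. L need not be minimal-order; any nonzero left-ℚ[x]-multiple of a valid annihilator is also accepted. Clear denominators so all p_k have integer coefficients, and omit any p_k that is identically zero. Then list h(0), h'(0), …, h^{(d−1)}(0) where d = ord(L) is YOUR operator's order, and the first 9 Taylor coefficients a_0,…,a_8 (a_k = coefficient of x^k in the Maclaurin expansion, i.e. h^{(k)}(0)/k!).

f: a_k = 2, 8, 32, 128, 512, 2048, 8192, 32768, 131072, …
g: a_k = 2, 2, 1, 1/3, 1/12, 1/60, 1/360, 1/2520, 1/20160, …
Weyl lclm of L_f,L_g ⇒ L₀ (ord ≤ 2).
Differentiate: ansatz ord ≤ ord L₀ ⇒ L.
L = (88 + 32·x) + (-95 - 8·x + 16·x^2)·Dx + (7 - 24·x - 16·x^2)·Dx^2  (order 2).
h: a_k = 10, 66, 385, 6145/3, 122881/12, 2949121/60, 82575361/360, 2642411521/2520, 95126814721/20160, …
ICs: h(0) = 10, h′(0) = 66.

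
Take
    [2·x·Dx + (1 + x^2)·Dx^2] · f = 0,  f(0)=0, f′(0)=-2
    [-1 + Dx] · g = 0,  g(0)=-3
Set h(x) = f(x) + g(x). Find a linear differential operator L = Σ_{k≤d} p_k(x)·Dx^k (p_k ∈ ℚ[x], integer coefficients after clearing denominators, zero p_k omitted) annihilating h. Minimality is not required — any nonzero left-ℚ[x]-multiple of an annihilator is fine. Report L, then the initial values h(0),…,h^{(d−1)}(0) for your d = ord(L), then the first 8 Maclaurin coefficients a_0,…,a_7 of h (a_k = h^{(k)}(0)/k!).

f: a_k = 0, -2, 0, 2/3, 0, -2/5, 0, 2/7, …
g: a_k = -3, -3, -3/2, -1/2, -1/8, -1/40, -1/240, -1/1680, …
Weyl lclm of L_f,L_g ⇒ L₀ (ord ≤ 3).
L = (2 - 4·x - 2·x^2)·Dx + (-3 + 3·x + x^2 - x^3)·Dx^2 + (1 + x + x^2 + x^3)·Dx^3  (order 3).
h: a_k = -3, -5, -3/2, 1/6, -1/8, -17/40, -1/240, 479/1680, …
ICs: h(0) = -3, h′(0) = -5, h′′(0) = -3.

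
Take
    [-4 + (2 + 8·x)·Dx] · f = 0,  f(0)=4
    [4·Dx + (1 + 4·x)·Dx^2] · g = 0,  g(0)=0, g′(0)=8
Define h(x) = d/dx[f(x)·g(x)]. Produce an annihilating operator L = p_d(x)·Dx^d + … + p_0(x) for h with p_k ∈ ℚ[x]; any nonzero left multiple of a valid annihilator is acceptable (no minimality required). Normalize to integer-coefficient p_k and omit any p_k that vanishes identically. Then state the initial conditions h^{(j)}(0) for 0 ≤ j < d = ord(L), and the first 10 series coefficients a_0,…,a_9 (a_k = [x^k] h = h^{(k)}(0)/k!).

L = 4 + (8 + 32·x)·Dx + (1 + 8·x + 16·x^2)·Dx^2  (order 2).
h: a_k = 32, 0, -64, 1024/3, -4544/3, 31744/5, -389504/15, 11014144/105, -2945728/7, 105920512/63, …
ICs: h(0) = 32, h′(0) = 0.

f: a_k = 4, 8, -8, 16, -40, 112, -336, 1056, -3432, 11440, …
g: a_k = 0, 8, -16, 128/3, -128, 2048/5, -4096/3, 32768/7, -16384, 524288/9, …
Product ⇒ symmetric product L₀, ord ≤ 2.
h=h₀': d/dx-closure on L₀ ⇒ L.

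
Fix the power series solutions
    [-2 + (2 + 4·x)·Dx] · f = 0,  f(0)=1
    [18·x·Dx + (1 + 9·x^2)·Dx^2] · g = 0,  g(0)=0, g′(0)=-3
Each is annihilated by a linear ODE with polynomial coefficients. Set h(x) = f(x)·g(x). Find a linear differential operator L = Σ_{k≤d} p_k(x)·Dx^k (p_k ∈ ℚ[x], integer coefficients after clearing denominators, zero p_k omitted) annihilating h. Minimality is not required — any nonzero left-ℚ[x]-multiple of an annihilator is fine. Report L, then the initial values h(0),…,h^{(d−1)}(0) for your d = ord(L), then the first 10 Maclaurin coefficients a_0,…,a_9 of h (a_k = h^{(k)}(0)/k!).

f: a_k = 1, 1, -1/2, 1/2, -5/8, 7/8, -21/16, 33/16, -429/128, 715/128, …
g: a_k = 0, -3, 0, 9, 0, -243/5, 0, 2187/7, 0, -2187, …
L₀ := L_f ⊗_s L_g (sym. prod.), ord ≤ 2.
L = (3 - 18·x - 9·x^2) + (-2 + 14·x + 54·x^2 + 36·x^3)·Dx + (1 + 4·x + 13·x^2 + 36·x^3 + 36·x^4)·Dx^2  (order 2).
h: a_k = 0, -3, -3, 21/2, 15/2, -2049/40, -1869/40, 187623/560, 162297/560, -2073879/896, …
ICs: h(0) = 0, h′(0) = -3.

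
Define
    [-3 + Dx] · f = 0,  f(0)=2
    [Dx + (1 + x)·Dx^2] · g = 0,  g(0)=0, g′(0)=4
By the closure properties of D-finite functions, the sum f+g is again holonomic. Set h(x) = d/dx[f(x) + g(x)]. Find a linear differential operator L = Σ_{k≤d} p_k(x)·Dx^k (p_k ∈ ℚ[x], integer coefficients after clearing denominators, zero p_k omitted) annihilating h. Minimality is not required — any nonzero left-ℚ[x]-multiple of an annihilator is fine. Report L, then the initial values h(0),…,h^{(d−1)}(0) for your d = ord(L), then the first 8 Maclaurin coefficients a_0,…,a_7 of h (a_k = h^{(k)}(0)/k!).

f: a_k = 2, 6, 9, 9, 27/4, 81/20, 81/40, 243/280, …
g: a_k = 0, 4, -2, 4/3, -1, 4/5, -2/3, 4/7, …
L₀ := lclm(L_f,L_g); ord L₀ ≤ 1+2.
h₀' ⇒ L via d/dx closure of L₀.
L = (-15 - 9·x) + (-7 - 18·x - 9·x^2)·Dx + (4 + 7·x + 3·x^2)·Dx^2  (order 2).
h: a_k = 10, 14, 31, 23, 97/4, 163/20, 403/40, -391/280, …
ICs: h(0) = 10, h′(0) = 14.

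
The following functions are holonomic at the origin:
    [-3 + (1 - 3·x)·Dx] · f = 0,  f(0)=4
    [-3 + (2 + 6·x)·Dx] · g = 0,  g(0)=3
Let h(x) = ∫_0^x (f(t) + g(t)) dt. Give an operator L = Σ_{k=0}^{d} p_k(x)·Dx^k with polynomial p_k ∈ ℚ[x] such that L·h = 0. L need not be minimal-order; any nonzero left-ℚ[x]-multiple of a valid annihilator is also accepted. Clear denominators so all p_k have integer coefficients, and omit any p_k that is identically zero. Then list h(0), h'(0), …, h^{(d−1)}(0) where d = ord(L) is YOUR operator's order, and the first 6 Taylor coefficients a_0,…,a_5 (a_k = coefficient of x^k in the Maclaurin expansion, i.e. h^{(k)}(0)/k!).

L = (-45 - 81·x)·Dx + (27 + 126·x + 243·x^2)·Dx^2 + (-2 - 18·x + 18·x^2 + 162·x^3)·Dx^3  (order 3).
h: a_k = 0, 7, 33/4, 87/8, 1809/64, 40257/640, …
ICs: h(0) = 0, h′(0) = 7, h′′(0) = 33/2.

f: a_k = 4, 12, 36, 108, 324, 972, …
g: a_k = 3, 9/2, -27/8, 81/16, -1215/128, 5103/256, …
f+g: L₀ = lclm(L_f,L_g), ord ≤ 1+1.
h=∫₀ˣh₀: take L = L₀·Dx.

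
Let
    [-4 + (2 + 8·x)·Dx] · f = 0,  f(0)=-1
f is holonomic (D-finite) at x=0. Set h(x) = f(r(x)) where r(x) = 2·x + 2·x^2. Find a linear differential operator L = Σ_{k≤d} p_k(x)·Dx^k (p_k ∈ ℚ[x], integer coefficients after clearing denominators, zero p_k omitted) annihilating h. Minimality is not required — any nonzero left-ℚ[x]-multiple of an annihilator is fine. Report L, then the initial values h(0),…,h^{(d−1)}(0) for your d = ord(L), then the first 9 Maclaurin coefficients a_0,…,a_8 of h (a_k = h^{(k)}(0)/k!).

f: a_k = -1, -2, 2, -4, 10, -28, 84, -264, 858, …
L₀ from L_f via x↦r, Dx↦r'^{-1}Dx.
L = (-4 - 8·x) + (1 + 8·x + 8·x^2)·Dx  (order 1).
h: a_k = -1, -4, 4, -16, 72, -352, 1824, -9856, 54944, …
ICs: h(0) = -1.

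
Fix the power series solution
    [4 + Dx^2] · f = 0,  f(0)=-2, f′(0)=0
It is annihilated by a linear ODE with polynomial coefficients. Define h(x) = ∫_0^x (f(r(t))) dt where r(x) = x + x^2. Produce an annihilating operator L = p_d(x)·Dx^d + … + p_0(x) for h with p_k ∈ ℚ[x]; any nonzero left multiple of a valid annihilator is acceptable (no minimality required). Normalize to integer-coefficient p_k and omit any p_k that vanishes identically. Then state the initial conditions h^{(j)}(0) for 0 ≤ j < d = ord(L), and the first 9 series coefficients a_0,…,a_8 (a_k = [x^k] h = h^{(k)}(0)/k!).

f: a_k = -2, 0, 4, 0, -4/3, 0, 8/45, 0, -4/315, …
h₀=f(r): pull back L_f along r ⇒ L₀.
∫: right-multiply L₀ by Dx.
L = (4 + 24·x + 48·x^2 + 32·x^3)·Dx - 2·Dx^2 + (1 + 2·x)·Dx^3  (order 3).
h: a_k = 0, -2, 0, 4/3, 2, 8/15, -8/9, -352/315, -8/15, …
ICs: h(0) = 0, h′(0) = -2, h′′(0) = 0.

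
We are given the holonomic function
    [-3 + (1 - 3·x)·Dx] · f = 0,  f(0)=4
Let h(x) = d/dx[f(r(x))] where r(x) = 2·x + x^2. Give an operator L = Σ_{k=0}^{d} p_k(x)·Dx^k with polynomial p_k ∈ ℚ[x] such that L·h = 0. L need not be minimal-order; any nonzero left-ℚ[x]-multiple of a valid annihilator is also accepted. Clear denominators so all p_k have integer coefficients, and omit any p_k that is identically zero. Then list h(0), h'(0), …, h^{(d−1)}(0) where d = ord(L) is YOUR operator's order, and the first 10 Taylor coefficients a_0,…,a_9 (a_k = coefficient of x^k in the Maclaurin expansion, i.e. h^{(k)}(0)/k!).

L = (13 + 18·x + 9·x^2) + (-1 + 5·x + 9·x^2 + 3·x^3)·Dx  (order 1).
h: a_k = 24, 312, 3024, 26064, 210600, 1633608, 12319776, 91012896, 661856184, 4753672920, …
ICs: h(0) = 24.

f: a_k = 4, 12, 36, 108, 324, 972, 2916, 8748, 26244, 78732, …
h₀=f(r): pull back L_f along r ⇒ L₀.
Derive L from L₀ (diff closure).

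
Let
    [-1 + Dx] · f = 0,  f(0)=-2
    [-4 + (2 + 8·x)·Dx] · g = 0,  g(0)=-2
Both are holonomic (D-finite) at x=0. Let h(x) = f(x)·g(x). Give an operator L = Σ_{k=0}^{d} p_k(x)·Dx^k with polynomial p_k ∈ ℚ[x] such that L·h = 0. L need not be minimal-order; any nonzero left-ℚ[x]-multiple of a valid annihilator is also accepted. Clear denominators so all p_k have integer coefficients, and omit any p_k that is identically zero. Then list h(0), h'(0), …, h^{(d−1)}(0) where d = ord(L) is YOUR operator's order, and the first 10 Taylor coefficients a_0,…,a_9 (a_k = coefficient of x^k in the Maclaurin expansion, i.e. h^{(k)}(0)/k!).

L = (-3 - 4·x) + (1 + 4·x)·Dx  (order 1).
h: a_k = 4, 12, 2, 38/3, -53/2, 2371/30, -43487/180, 323377/420, -25470911/10080, 769700611/90720, …
ICs: h(0) = 4.

f: a_k = -2, -2, -1, -1/3, -1/12, -1/60, -1/360, -1/2520, -1/20160, -1/181440, …
g: a_k = -2, -4, 4, -8, 20, -56, 168, -528, 1716, -5720, …
Product ⇒ symmetric product L₀, ord ≤ 1.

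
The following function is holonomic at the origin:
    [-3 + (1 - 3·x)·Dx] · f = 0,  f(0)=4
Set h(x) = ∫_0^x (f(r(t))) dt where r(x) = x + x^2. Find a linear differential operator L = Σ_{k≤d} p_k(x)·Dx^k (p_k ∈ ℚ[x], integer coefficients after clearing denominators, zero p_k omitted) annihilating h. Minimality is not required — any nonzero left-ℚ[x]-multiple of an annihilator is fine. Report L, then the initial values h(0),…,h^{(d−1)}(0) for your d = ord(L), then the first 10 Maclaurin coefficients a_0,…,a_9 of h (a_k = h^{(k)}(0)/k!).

f: a_k = 4, 12, 36, 108, 324, 972, 2916, 8748, 26244, 78732, …
Substitute x→r, Dx→(1/r')Dx; clear ⇒ L₀.
∫: right-multiply L₀ by Dx.
L = (3 + 6·x)·Dx + (-1 + 3·x + 3·x^2)·Dx^2  (order 2).
h: a_k = 0, 4, 6, 16, 45, 684/5, 432, 1404, 9315/2, 15696, …
ICs: h(0) = 0, h′(0) = 4.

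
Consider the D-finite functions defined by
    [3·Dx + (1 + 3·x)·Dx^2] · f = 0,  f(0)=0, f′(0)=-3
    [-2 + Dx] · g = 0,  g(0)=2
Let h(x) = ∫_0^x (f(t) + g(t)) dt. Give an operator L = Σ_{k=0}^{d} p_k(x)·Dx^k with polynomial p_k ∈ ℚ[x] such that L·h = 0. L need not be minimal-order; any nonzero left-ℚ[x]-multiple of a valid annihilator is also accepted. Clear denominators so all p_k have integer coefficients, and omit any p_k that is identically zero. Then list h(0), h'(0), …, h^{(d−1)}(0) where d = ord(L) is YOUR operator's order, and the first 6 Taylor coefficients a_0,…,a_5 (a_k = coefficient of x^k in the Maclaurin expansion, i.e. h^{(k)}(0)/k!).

L = (-48 - 36·x)·Dx^2 + (14 - 24·x - 36·x^2)·Dx^3 + (5 + 21·x + 18·x^2)·Dx^4  (order 4).
h: a_k = 0, 2, 1/2, 17/6, -19/12, 259/60, …
ICs: h(0) = 0, h′(0) = 2, h′′(0) = 1, h′′′(0) = 17.

f: a_k = 0, -3, 9/2, -9, 81/4, -243/5, …
g: a_k = 2, 4, 4, 8/3, 4/3, 8/15, …
Weyl lclm of L_f,L_g ⇒ L₀ (ord ≤ 3).
h=∫h₀ ⇒ L = L₀·Dx.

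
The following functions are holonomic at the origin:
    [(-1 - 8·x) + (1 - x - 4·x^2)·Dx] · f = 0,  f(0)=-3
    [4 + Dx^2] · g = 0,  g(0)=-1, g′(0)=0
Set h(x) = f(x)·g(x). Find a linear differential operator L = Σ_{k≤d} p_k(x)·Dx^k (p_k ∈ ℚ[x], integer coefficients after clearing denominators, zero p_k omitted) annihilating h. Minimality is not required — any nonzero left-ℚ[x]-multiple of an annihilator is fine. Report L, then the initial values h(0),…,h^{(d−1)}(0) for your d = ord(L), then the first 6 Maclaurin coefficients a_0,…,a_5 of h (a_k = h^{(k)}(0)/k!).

L = (4 + 4·x + 16·x^2) + (2 + 16·x)·Dx + (-1 + x + 4·x^2)·Dx^2  (order 2).
h: a_k = 3, 3, 9, 21, 59, 143, …
ICs: h(0) = 3, h′(0) = 3.

f: a_k = -3, -3, -15, -27, -87, -195, …
g: a_k = -1, 0, 2, 0, -2/3, 0, …
f·g: L₀ = L_f ⊗_s L_g, ord ≤ 1·2.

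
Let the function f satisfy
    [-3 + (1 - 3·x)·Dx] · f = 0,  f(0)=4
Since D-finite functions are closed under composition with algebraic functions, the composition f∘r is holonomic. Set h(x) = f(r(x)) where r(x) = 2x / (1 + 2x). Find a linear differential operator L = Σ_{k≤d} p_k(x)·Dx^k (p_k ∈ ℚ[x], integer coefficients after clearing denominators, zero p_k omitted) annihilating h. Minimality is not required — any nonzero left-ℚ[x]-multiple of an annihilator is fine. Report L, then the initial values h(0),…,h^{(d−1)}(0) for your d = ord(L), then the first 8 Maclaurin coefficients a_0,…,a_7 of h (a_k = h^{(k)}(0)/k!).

L = 6 + (-1 + 2·x + 8·x^2)·Dx  (order 1).
h: a_k = 4, 24, 96, 384, 1536, 6144, 24576, 98304, …
ICs: h(0) = 4.

f: a_k = 4, 12, 36, 108, 324, 972, 2916, 8748, …
L₀ from L_f via x↦r, Dx↦r'^{-1}Dx.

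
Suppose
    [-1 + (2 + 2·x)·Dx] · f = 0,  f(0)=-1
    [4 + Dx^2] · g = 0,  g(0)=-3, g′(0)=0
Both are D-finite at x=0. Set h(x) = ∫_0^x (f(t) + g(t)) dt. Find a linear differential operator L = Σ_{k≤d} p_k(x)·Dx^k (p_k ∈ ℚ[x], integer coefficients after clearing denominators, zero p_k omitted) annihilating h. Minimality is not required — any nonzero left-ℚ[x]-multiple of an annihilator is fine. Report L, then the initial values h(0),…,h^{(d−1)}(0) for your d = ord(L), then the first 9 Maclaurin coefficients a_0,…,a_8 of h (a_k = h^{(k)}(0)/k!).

L = (-76 - 128·x - 64·x^2)·Dx + (120 + 376·x + 384·x^2 + 128·x^3)·Dx^2 + (-19 - 32·x - 16·x^2)·Dx^3 + (30 + 94·x + 96·x^2 + 32·x^3)·Dx^4  (order 4).
h: a_k = 0, -4, -1/4, 49/24, -1/64, -251/640, -7/1536, 4411/107520, -33/16384, …
ICs: h(0) = 0, h′(0) = -4, h′′(0) = -1/2, h′′′(0) = 49/4.

f: a_k = -1, -1/2, 1/8, -1/16, 5/128, -7/256, 21/1024, -33/2048, 429/32768, …
g: a_k = -3, 0, 6, 0, -2, 0, 4/15, 0, -2/105, …
Weyl lclm of L_f,L_g ⇒ L₀ (ord ≤ 3).
h=∫h₀ ⇒ L = L₀·Dx.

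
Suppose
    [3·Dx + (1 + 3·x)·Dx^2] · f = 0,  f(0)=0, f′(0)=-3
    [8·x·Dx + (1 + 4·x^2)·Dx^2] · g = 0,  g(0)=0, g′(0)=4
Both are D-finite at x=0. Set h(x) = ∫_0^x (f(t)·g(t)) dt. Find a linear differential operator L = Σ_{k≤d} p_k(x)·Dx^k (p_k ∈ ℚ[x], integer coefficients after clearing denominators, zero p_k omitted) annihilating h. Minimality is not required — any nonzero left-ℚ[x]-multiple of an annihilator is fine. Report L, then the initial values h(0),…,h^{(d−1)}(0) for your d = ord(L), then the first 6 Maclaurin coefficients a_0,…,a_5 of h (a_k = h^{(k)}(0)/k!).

L = (1632 + 8496·x + 23040·x^2 + 110016·x^3 + 207360·x^4 + 269568·x^5 + 82944·x^7)·Dx^2 + (418 + 6672·x + 44112·x^2 + 151488·x^3 + 393984·x^4 + 642816·x^5 + 725760·x^6 + 82944·x^7 + 290304·x^8)·Dx^3 + (204 + 1844·x + 12096·x^2 + 47408·x^3 + 122880·x^4 + 240192·x^5 + 331776·x^6 + 361728·x^7 + 82944·x^8 + 165888·x^9)·Dx^4 + (25 + 246·x + 1217·x^2 + 4128·x^3 + 10624·x^4 + 22080·x^5 + 34272·x^6 + 41472·x^7 + 43776·x^8 + 13824·x^9 + 20736·x^10)·Dx^5  (order 5).
h: a_k = 0, 0, 0, -4, 9/2, -4, …
ICs: h(0) = 0, h′(0) = 0, h′′(0) = 0, h′′′(0) = -24, h′′′′(0) = 108.

f: a_k = 0, -3, 9/2, -9, 81/4, -243/5, …
g: a_k = 0, 4, 0, -16/3, 0, 64/5, …
L₀ := L_f ⊗_s L_g (sym. prod.), ord ≤ 4.
Integrate: L := L₀·Dx.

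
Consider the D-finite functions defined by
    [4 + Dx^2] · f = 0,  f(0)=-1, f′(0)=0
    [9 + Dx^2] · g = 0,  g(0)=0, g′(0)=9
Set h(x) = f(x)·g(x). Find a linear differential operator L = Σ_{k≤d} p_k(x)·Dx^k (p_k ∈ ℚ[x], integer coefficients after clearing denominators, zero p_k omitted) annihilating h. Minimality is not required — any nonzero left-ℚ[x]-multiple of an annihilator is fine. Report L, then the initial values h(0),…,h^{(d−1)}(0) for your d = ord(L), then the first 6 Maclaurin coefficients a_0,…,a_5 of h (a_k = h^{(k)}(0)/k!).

L = 25 + 26·Dx^2 + Dx^4  (order 4).
h: a_k = 0, -9, 0, 63/2, 0, -1563/40, …
ICs: h(0) = 0, h′(0) = -9, h′′(0) = 0, h′′′(0) = 189.

f: a_k = -1, 0, 2, 0, -2/3, 0, …
g: a_k = 0, 9, 0, -27/2, 0, 243/40, …
f·g: L₀ = L_f ⊗_s L_g, ord ≤ 2·2.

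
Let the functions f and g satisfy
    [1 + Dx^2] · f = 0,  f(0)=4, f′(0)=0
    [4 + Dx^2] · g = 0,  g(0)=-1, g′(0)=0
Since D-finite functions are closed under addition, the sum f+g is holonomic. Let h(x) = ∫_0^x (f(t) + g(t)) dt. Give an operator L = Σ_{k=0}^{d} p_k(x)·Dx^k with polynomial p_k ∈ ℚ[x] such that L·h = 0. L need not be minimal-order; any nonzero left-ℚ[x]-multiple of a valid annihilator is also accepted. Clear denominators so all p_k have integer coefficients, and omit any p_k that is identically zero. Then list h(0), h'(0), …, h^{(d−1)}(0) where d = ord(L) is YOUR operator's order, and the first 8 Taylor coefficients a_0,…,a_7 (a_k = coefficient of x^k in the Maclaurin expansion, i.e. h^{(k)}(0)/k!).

f: a_k = 4, 0, -2, 0, 1/6, 0, -1/180, 0, …
g: a_k = -1, 0, 2, 0, -2/3, 0, 4/45, 0, …
Sum ⇒ L₀ = lclm(L_f,L_g) in ℚ(x)⟨Dx⟩.
h=∫₀ˣh₀: take L = L₀·Dx.
L = 4·Dx + 5·Dx^3 + Dx^5  (order 5).
h: a_k = 0, 3, 0, 0, 0, -1/10, 0, 1/84, …
ICs: h(0) = 0, h′(0) = 3, h′′(0) = 0, h′′′(0) = 0, h′′′′(0) = 0.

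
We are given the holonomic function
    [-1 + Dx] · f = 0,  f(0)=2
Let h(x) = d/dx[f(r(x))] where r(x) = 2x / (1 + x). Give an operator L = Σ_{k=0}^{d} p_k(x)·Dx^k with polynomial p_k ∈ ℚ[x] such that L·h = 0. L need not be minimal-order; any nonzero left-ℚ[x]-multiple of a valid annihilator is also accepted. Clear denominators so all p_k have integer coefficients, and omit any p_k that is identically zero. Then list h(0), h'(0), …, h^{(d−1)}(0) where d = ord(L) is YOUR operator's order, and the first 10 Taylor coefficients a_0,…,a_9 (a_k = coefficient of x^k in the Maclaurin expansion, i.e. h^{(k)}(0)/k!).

f: a_k = 2, 2, 1, 1/3, 1/12, 1/60, 1/360, 1/2520, 1/20160, 1/181440, …
Substitute x→r, Dx→(1/r')Dx; clear ⇒ L₀.
h=h₀': d/dx-closure on L₀ ⇒ L.
L = -2·x + (-1 - 2·x - x^2)·Dx  (order 1).
h: a_k = 4, 0, -4, 16/3, -4, 16/15, 20/9, -512/105, 284/45, -17984/2835, …
ICs: h(0) = 4.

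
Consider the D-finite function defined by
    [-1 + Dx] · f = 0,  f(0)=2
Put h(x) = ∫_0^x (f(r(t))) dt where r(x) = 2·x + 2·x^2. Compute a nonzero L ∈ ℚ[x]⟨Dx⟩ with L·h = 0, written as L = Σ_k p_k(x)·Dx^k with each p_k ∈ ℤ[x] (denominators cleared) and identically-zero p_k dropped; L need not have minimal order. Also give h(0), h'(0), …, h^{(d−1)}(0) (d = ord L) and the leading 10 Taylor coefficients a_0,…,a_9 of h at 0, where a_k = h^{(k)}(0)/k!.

L = (-2 - 4·x)·Dx + Dx^2  (order 2).
h: a_k = 0, 2, 2, 8/3, 8/3, 8/3, 104/45, 608/315, 464/315, 3056/2835, …
ICs: h(0) = 0, h′(0) = 2.

f: a_k = 2, 2, 1, 1/3, 1/12, 1/60, 1/360, 1/2520, 1/20160, 1/181440, …
f∘r: x↦r, Dx↦Dx/r' in L_f ⇒ L₀.
h=∫₀ˣh₀: take L = L₀·Dx.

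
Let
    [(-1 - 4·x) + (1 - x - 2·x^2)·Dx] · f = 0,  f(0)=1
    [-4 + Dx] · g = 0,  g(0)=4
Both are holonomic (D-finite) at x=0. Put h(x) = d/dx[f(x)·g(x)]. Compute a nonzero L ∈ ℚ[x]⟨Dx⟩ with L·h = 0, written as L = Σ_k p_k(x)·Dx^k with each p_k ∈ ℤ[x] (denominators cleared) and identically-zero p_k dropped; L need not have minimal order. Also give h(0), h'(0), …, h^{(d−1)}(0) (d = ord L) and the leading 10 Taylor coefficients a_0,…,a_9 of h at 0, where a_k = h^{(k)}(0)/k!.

f: a_k = 1, 1, 3, 5, 11, 21, 43, 85, 171, 341, …
g: a_k = 4, 16, 32, 128/3, 128/3, 512/15, 1024/45, 4096/315, 2048/315, 8192/2835, …
Product ⇒ symmetric product L₀, ord ≤ 1.
h₀' ⇒ L via d/dx closure of L₀.
L = (30 + 4·x - 72·x^2 + 64·x^4) + (-5 + 5·x + 18·x^2 - 8·x^3 - 16·x^4)·Dx  (order 1).
h: a_k = 20, 120, 428, 3664/3, 3124, 22648/3, 158812/9, 1412256/35, 28600364/315, 572018248/2835, …
ICs: h(0) = 20.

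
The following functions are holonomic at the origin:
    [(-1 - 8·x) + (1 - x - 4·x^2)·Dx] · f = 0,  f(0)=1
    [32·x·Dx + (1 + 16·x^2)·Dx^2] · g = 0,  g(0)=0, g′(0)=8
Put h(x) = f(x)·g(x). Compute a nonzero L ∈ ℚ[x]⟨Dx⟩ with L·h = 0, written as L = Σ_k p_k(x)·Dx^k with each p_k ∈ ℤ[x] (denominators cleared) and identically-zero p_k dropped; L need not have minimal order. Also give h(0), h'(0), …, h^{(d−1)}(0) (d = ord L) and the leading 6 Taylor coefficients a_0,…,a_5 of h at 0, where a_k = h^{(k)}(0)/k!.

L = (8 + 32·x + 384·x^2) + (2 - 16·x + 64·x^2 + 384·x^3)·Dx + (-1 + x - 12·x^2 + 16·x^3 + 64·x^4)·Dx^2  (order 2).
h: a_k = 0, 8, 8, -8/3, 88/3, 6424/15, …
ICs: h(0) = 0, h′(0) = 8.

f: a_k = 1, 1, 5, 9, 29, 65, …
g: a_k = 0, 8, 0, -128/3, 0, 2048/5, …
Product ⇒ symmetric product L₀, ord ≤ 2.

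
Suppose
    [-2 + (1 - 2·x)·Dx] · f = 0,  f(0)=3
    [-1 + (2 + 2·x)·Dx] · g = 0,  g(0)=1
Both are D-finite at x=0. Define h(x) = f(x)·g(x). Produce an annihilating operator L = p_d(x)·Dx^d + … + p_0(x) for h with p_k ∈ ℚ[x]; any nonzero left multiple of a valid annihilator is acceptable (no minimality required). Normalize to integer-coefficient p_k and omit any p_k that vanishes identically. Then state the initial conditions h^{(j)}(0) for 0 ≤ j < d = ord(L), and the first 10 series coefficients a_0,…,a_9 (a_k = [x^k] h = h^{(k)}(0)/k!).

f: a_k = 3, 6, 12, 24, 48, 96, 192, 384, 768, 1536, …
g: a_k = 1, 1/2, -1/8, 1/16, -5/128, 7/256, -21/1024, 33/2048, -429/32768, 715/65536, …
Product ⇒ symmetric product L₀, ord ≤ 1.
L = (5 + 2·x) + (-2 + 2·x + 4·x^2)·Dx  (order 1).
h: a_k = 3, 15/2, 117/8, 471/16, 7521/128, 30105/256, 240777/1024, 963207/2048, 30821337/32768, 123287493/65536, …
ICs: h(0) = 3.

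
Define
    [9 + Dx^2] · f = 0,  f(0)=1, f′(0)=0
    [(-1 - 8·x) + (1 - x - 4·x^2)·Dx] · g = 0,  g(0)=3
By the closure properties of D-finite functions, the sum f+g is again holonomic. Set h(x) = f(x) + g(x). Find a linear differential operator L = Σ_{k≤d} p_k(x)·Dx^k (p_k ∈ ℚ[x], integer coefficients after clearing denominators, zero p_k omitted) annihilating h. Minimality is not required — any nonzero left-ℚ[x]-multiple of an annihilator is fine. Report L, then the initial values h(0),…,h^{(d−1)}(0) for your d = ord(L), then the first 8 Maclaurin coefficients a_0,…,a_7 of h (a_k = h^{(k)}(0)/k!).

L = (-567 - 4806·x - 3321·x^2 - 9936·x^3 - 6480·x^4 - 10368·x^5) + (171 - 117·x - 441·x^2 + 135·x^3 - 540·x^4 - 3888·x^5 - 5184·x^6)·Dx + (-63 - 534·x - 369·x^2 - 1104·x^3 - 720·x^4 - 1152·x^5)·Dx^2 + (19 - 13·x - 49·x^2 + 15·x^3 - 60·x^4 - 432·x^5 - 576·x^6)·Dx^3  (order 3).
h: a_k = 4, 3, 21/2, 27, 723/8, 195, 43359/80, 1323, …
ICs: h(0) = 4, h′(0) = 3, h′′(0) = 21.

f: a_k = 1, 0, -9/2, 0, 27/8, 0, -81/80, 0, …
g: a_k = 3, 3, 15, 27, 87, 195, 543, 1323, …
Weyl lclm of L_f,L_g ⇒ L₀ (ord ≤ 3).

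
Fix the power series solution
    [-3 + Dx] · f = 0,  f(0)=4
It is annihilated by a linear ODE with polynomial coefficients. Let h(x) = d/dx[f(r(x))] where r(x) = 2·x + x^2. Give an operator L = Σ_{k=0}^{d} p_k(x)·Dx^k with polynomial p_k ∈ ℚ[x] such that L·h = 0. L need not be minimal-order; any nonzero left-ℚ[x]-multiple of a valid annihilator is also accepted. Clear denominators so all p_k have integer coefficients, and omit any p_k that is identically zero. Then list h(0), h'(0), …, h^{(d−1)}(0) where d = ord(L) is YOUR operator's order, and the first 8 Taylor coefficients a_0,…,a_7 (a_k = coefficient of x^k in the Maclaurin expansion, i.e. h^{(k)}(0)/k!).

L = (7 + 12·x + 6·x^2) + (-1 - x)·Dx  (order 1).
h: a_k = 24, 168, 648, 1800, 3996, 37476/5, 61452/5, 631044/35, …
ICs: h(0) = 24.

f: a_k = 4, 12, 18, 18, 27/2, 81/10, 81/20, 243/140, …
Substitute x→r, Dx→(1/r')Dx; clear ⇒ L₀.
h₀' ⇒ L via d/dx closure of L₀.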